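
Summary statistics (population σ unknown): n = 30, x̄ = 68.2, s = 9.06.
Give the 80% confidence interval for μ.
(66.03, 70.37)

t-interval (σ unknown):
df = n - 1 = 29
t* = 1.311 for 80% confidence

Margin of error = t* · s/√n = 1.311 · 9.06/√30 = 2.17

CI: (66.03, 70.37)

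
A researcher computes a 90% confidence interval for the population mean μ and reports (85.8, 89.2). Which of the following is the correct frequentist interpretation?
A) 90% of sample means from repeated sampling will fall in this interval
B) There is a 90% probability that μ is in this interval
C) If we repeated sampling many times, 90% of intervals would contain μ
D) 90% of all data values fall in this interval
C

A) Wrong — coverage applies to intervals containing μ, not to future x̄ values.
B) Wrong — μ is fixed; the randomness lives in the interval, not in μ.
C) Correct — this is the frequentist long-run coverage interpretation.
D) Wrong — a CI is about the parameter μ, not individual data values.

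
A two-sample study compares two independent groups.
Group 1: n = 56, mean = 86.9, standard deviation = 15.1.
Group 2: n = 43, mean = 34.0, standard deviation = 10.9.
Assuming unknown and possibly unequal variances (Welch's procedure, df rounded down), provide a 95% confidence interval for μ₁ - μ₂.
(47.71, 58.09)

Difference: x̄₁ - x̄₂ = 52.90
SE = √(s₁²/n₁ + s₂²/n₂) = √(15.1²/56 + 10.9²/43) = 2.6143
df = 96.68 → 96 (Welch–Satterthwaite, rounded down)
t* = 1.985

CI: 52.90 ± 1.985 · 2.6143 = 52.90 ± 5.19 = (47.71, 58.09)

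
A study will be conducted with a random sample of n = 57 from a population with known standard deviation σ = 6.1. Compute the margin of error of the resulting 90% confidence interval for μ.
Margin of error = 1.33

Margin of error = z* · σ/√n
= 1.645 · 6.1/√57
= 1.645 · 6.1/7.5498
= 1.33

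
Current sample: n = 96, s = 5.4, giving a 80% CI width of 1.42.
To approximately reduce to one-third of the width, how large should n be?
n ≈ 864

CI width ∝ 1/√n
To reduce width by factor 3, need √n to grow by 3 → need 3² = 9 times as many samples.

Current: n = 96, width = 1.42
New: n = 864, width ≈ 0.47

Width reduced by factor of 1.42/0.47 = 3.02.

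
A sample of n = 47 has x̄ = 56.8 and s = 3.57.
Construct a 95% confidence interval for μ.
(55.75, 57.85)

t-interval (σ unknown):
df = n - 1 = 46
t* = 2.013 for 95% confidence

Margin of error = t* · s/√n = 2.013 · 3.57/√47 = 1.05

CI: (55.75, 57.85)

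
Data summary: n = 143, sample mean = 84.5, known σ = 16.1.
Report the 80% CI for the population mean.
(82.77, 86.23)

z-interval (σ known):
z* = 1.282 for 80% confidence

Margin of error = z* · σ/√n = 1.282 · 16.1/√143 = 1.73

CI: (84.5 - 1.73, 84.5 + 1.73) = (82.77, 86.23)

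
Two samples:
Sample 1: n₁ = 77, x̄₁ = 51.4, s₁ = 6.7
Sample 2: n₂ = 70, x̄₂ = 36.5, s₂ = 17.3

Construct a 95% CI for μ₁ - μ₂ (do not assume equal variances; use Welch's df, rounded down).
(10.52, 19.28)

Difference: x̄₁ - x̄₂ = 14.90
SE = √(s₁²/n₁ + s₂²/n₂) = √(6.7²/77 + 17.3²/70) = 2.2042
df = 87.62 → 87 (Welch–Satterthwaite, rounded down)
t* = 1.988

CI: 14.90 ± 1.988 · 2.2042 = 14.90 ± 4.38 = (10.52, 19.28)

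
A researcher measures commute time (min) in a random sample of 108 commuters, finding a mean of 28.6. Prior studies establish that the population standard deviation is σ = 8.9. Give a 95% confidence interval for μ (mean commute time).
(26.92, 30.28)

z-interval (σ known):
z* = 1.960 for 95% confidence

Margin of error = z* · σ/√n = 1.960 · 8.9/√108 = 1.68

CI: (28.6 - 1.68, 28.6 + 1.68) = (26.92, 30.28)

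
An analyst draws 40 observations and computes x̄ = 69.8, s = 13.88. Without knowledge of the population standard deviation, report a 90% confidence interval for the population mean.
(66.10, 73.50)

t-interval (σ unknown):
df = n - 1 = 39
t* = 1.685 for 90% confidence

Margin of error = t* · s/√n = 1.685 · 13.88/√40 = 3.70

CI: (66.10, 73.50)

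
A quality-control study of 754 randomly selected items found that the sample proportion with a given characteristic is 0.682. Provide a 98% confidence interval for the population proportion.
(0.643, 0.721)

Proportion CI:
SE = √(p̂(1-p̂)/n) = √(0.682 · 0.318 / 754) = 0.01696

z* = 2.326
Margin = z* · SE = 2.326 · 0.01696 = 0.0394

CI: 0.682 ± 0.0394 = (0.643, 0.721)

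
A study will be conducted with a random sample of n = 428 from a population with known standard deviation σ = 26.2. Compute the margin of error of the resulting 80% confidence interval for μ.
Margin of error = 1.62

Margin of error = z* · σ/√n
= 1.282 · 26.2/√428
= 1.282 · 26.2/20.6882
= 1.62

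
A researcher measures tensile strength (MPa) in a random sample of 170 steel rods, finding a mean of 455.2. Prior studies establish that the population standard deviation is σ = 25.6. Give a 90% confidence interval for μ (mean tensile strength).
(451.97, 458.43)

z-interval (σ known):
z* = 1.645 for 90% confidence

Margin of error = z* · σ/√n = 1.645 · 25.6/√170 = 3.23

CI: (455.2 - 3.23, 455.2 + 3.23) = (451.97, 458.43)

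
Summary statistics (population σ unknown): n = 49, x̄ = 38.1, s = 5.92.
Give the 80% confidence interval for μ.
(37.00, 39.20)

t-interval (σ unknown):
df = n - 1 = 48
t* = 1.299 for 80% confidence

Margin of error = t* · s/√n = 1.299 · 5.92/√49 = 1.10

CI: (37.00, 39.20)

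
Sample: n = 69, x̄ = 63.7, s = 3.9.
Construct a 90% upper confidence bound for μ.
μ ≤ 64.31

Upper bound (one-sided):
t* = 1.294 (one-sided for 90%)
Upper bound = x̄ + t* · s/√n = 63.7 + 1.294 · 3.9/√69 = 64.31

We are 90% confident that μ ≤ 64.31.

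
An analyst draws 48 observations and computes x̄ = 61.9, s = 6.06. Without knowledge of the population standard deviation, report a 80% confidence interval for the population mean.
(60.76, 63.04)

t-interval (σ unknown):
df = n - 1 = 47
t* = 1.300 for 80% confidence

Margin of error = t* · s/√n = 1.300 · 6.06/√48 = 1.14

CI: (60.76, 63.04)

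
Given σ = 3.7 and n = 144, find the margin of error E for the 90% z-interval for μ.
Margin of error = 0.51

Margin of error = z* · σ/√n
= 1.645 · 3.7/√144
= 1.645 · 3.7/12.0000
= 0.51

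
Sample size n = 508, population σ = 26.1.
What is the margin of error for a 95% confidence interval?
Margin of error = 2.27

Margin of error = z* · σ/√n
= 1.960 · 26.1/√508
= 1.960 · 26.1/22.5389
= 2.27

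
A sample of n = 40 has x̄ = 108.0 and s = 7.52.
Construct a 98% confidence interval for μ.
(105.12, 110.88)

t-interval (σ unknown):
df = n - 1 = 39
t* = 2.426 for 98% confidence

Margin of error = t* · s/√n = 2.426 · 7.52/√40 = 2.88

CI: (105.12, 110.88)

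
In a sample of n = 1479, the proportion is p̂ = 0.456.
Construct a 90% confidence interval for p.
(0.435, 0.477)

Proportion CI:
SE = √(p̂(1-p̂)/n) = √(0.456 · 0.544 / 1479) = 0.01295

z* = 1.645
Margin = z* · SE = 1.645 · 0.01295 = 0.0213

CI: 0.456 ± 0.0213 = (0.435, 0.477)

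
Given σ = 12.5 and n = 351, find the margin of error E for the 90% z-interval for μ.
Margin of error = 1.10

Margin of error = z* · σ/√n
= 1.645 · 12.5/√351
= 1.645 · 12.5/18.7350
= 1.10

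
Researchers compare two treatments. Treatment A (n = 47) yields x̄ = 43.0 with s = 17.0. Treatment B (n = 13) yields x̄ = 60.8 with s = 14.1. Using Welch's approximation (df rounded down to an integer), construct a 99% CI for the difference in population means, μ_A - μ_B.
(-30.85, -4.75)

Difference: x̄₁ - x̄₂ = -17.80
SE = √(s₁²/n₁ + s₂²/n₂) = √(17.0²/47 + 14.1²/13) = 4.6306
df = 22.64 → 22 (Welch–Satterthwaite, rounded down)
t* = 2.819

CI: -17.80 ± 2.819 · 4.6306 = -17.80 ± 13.05 = (-30.85, -4.75)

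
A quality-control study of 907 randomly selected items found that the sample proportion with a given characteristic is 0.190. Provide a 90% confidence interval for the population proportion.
(0.169, 0.211)

Proportion CI:
SE = √(p̂(1-p̂)/n) = √(0.190 · 0.810 / 907) = 0.01303

z* = 1.645
Margin = z* · SE = 1.645 · 0.01303 = 0.0214

CI: 0.190 ± 0.0214 = (0.169, 0.211)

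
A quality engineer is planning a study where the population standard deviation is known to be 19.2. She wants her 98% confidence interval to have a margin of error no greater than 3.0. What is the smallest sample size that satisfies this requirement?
n ≥ 222

For margin E ≤ 3.0:
n ≥ (z* · σ / E)²
n ≥ (2.326 · 19.2 / 3.0)²
n ≥ 221.60

Minimum n = 222 (rounding up)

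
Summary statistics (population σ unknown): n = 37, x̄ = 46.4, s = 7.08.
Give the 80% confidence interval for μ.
(44.88, 47.92)

t-interval (σ unknown):
df = n - 1 = 36
t* = 1.306 for 80% confidence

Margin of error = t* · s/√n = 1.306 · 7.08/√37 = 1.52

CI: (44.88, 47.92)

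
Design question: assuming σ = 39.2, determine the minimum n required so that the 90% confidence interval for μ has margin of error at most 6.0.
n ≥ 116

For margin E ≤ 6.0:
n ≥ (z* · σ / E)²
n ≥ (1.645 · 39.2 / 6.0)²
n ≥ 115.51

Minimum n = 116 (rounding up)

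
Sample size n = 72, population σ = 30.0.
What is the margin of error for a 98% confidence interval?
Margin of error = 8.22

Margin of error = z* · σ/√n
= 2.326 · 30.0/√72
= 2.326 · 30.0/8.4853
= 8.22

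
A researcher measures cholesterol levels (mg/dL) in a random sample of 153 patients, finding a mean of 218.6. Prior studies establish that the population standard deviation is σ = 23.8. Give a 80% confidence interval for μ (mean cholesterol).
(216.13, 221.07)

z-interval (σ known):
z* = 1.282 for 80% confidence

Margin of error = z* · σ/√n = 1.282 · 23.8/√153 = 2.47

CI: (218.6 - 2.47, 218.6 + 2.47) = (216.13, 221.07)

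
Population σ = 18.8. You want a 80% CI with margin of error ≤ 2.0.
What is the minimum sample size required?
n ≥ 146

For margin E ≤ 2.0:
n ≥ (z* · σ / E)²
n ≥ (1.282 · 18.8 / 2.0)²
n ≥ 145.22

Minimum n = 146 (rounding up)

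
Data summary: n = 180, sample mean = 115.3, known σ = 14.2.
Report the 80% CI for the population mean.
(113.94, 116.66)

z-interval (σ known):
z* = 1.282 for 80% confidence

Margin of error = z* · σ/√n = 1.282 · 14.2/√180 = 1.36

CI: (115.3 - 1.36, 115.3 + 1.36) = (113.94, 116.66)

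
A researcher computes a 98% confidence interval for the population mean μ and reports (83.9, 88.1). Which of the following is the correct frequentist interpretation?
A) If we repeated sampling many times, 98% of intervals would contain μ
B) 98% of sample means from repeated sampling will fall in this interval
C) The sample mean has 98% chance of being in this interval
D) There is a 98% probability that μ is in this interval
A

A) Correct — this is the frequentist long-run coverage interpretation.
B) Wrong — coverage applies to intervals containing μ, not to future x̄ values.
C) Wrong — x̄ is observed and sits in the interval by construction.
D) Wrong — μ is fixed; the randomness lives in the interval, not in μ.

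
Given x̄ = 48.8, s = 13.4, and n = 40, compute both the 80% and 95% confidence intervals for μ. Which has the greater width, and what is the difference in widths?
95% CI is wider by 3.04

df = 39
80% CI: t* = 1.304, (46.04, 51.56), width = 2 · t* · s/√n = 5.53
95% CI: t* = 2.023, (44.51, 53.09), width = 2 · t* · s/√n = 8.57

The 95% CI is wider by 8.57 - 5.53 = 3.04.
Higher confidence requires a wider interval.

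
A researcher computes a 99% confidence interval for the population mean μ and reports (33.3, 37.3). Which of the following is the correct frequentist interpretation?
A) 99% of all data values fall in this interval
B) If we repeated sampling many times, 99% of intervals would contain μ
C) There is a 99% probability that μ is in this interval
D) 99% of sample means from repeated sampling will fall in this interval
B

A) Wrong — a CI is about the parameter μ, not individual data values.
B) Correct — this is the frequentist long-run coverage interpretation.
C) Wrong — μ is fixed; the randomness lives in the interval, not in μ.
D) Wrong — coverage applies to intervals containing μ, not to future x̄ values.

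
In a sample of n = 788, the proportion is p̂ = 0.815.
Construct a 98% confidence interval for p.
(0.783, 0.847)

Proportion CI:
SE = √(p̂(1-p̂)/n) = √(0.815 · 0.185 / 788) = 0.01383

z* = 2.326
Margin = z* · SE = 2.326 · 0.01383 = 0.0322

CI: 0.815 ± 0.0322 = (0.783, 0.847)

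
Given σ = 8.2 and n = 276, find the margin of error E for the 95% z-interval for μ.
Margin of error = 0.97

Margin of error = z* · σ/√n
= 1.960 · 8.2/√276
= 1.960 · 8.2/16.6132
= 0.97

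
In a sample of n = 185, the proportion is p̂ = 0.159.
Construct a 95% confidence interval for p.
(0.106, 0.212)

Proportion CI:
SE = √(p̂(1-p̂)/n) = √(0.159 · 0.841 / 185) = 0.02689

z* = 1.960
Margin = z* · SE = 1.960 · 0.02689 = 0.0527

CI: 0.159 ± 0.0527 = (0.106, 0.212)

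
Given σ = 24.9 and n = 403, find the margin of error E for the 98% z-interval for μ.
Margin of error = 2.89

Margin of error = z* · σ/√n
= 2.326 · 24.9/√403
= 2.326 · 24.9/20.0749
= 2.89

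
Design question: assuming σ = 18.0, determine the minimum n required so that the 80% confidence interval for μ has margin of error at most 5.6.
n ≥ 17

For margin E ≤ 5.6:
n ≥ (z* · σ / E)²
n ≥ (1.282 · 18.0 / 5.6)²
n ≥ 16.98

Minimum n = 17 (rounding up)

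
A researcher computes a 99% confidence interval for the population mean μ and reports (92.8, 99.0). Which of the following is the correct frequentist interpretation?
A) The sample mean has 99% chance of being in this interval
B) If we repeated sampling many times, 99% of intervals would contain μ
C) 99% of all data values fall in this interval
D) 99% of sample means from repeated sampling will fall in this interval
B

A) Wrong — x̄ is observed and sits in the interval by construction.
B) Correct — this is the frequentist long-run coverage interpretation.
C) Wrong — a CI is about the parameter μ, not individual data values.
D) Wrong — coverage applies to intervals containing μ, not to future x̄ values.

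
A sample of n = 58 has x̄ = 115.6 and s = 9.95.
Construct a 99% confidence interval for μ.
(112.12, 119.08)

t-interval (σ unknown):
df = n - 1 = 57
t* = 2.665 for 99% confidence

Margin of error = t* · s/√n = 2.665 · 9.95/√58 = 3.48

CI: (112.12, 119.08)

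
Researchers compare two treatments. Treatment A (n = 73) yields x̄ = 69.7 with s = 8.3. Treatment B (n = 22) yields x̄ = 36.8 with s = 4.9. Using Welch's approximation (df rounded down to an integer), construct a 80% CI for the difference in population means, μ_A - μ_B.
(31.05, 34.75)

Difference: x̄₁ - x̄₂ = 32.90
SE = √(s₁²/n₁ + s₂²/n₂) = √(8.3²/73 + 4.9²/22) = 1.4266
df = 59.95 → 59 (Welch–Satterthwaite, rounded down)
t* = 1.296

CI: 32.90 ± 1.296 · 1.4266 = 32.90 ± 1.85 = (31.05, 34.75)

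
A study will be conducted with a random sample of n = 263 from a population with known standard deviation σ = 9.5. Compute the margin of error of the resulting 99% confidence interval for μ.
Margin of error = 1.51

Margin of error = z* · σ/√n
= 2.576 · 9.5/√263
= 2.576 · 9.5/16.2173
= 1.51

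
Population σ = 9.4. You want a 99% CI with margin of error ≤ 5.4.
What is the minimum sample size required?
n ≥ 21

For margin E ≤ 5.4:
n ≥ (z* · σ / E)²
n ≥ (2.576 · 9.4 / 5.4)²
n ≥ 20.11

Minimum n = 21 (rounding up)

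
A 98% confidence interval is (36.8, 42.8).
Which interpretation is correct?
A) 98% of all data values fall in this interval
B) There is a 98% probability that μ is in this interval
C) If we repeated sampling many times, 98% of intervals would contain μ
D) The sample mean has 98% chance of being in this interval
C

A) Wrong — a CI is about the parameter μ, not individual data values.
B) Wrong — μ is fixed; the randomness lives in the interval, not in μ.
C) Correct — this is the frequentist long-run coverage interpretation.
D) Wrong — x̄ is observed and sits in the interval by construction.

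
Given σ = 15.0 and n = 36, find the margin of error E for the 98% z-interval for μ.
Margin of error = 5.82

Margin of error = z* · σ/√n
= 2.326 · 15.0/√36
= 2.326 · 15.0/6.0000
= 5.82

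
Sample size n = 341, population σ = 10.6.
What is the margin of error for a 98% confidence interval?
Margin of error = 1.34

Margin of error = z* · σ/√n
= 2.326 · 10.6/√341
= 2.326 · 10.6/18.4662
= 1.34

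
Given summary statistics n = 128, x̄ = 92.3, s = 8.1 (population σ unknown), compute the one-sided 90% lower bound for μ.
μ ≥ 91.38

Lower bound (one-sided):
t* = 1.288 (one-sided for 90%)
Lower bound = x̄ - t* · s/√n = 92.3 - 1.288 · 8.1/√128 = 91.38

We are 90% confident that μ ≥ 91.38.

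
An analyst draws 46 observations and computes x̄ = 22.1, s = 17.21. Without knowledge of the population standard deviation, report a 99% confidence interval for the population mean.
(15.27, 28.93)

t-interval (σ unknown):
df = n - 1 = 45
t* = 2.690 for 99% confidence

Margin of error = t* · s/√n = 2.690 · 17.21/√46 = 6.83

CI: (15.27, 28.93)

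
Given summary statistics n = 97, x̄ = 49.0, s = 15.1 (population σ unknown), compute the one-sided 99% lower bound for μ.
μ ≥ 45.37

Lower bound (one-sided):
t* = 2.366 (one-sided for 99%)
Lower bound = x̄ - t* · s/√n = 49.0 - 2.366 · 15.1/√97 = 45.37

We are 99% confident that μ ≥ 45.37.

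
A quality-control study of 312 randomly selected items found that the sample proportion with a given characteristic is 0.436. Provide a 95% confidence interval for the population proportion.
(0.381, 0.491)

Proportion CI:
SE = √(p̂(1-p̂)/n) = √(0.436 · 0.564 / 312) = 0.02807

z* = 1.960
Margin = z* · SE = 1.960 · 0.02807 = 0.0550

CI: 0.436 ± 0.0550 = (0.381, 0.491)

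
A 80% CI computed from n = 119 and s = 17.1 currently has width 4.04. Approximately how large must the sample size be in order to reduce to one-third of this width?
n ≈ 1071

CI width ∝ 1/√n
To reduce width by factor 3, need √n to grow by 3 → need 3² = 9 times as many samples.

Current: n = 119, width = 4.04
New: n = 1071, width ≈ 1.34

Width reduced by factor of 4.04/1.34 = 3.01.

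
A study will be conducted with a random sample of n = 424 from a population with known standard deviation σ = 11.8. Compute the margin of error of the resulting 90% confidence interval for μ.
Margin of error = 0.94

Margin of error = z* · σ/√n
= 1.645 · 11.8/√424
= 1.645 · 11.8/20.5913
= 0.94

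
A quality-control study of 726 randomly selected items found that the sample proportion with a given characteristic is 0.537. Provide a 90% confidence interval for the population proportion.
(0.507, 0.567)

Proportion CI:
SE = √(p̂(1-p̂)/n) = √(0.537 · 0.463 / 726) = 0.01851

z* = 1.645
Margin = z* · SE = 1.645 · 0.01851 = 0.0304

CI: 0.537 ± 0.0304 = (0.507, 0.567)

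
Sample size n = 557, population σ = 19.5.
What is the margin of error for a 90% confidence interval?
Margin of error = 1.36

Margin of error = z* · σ/√n
= 1.645 · 19.5/√557
= 1.645 · 19.5/23.6008
= 1.36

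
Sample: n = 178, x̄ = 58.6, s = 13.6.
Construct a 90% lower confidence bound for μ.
μ ≥ 57.29

Lower bound (one-sided):
t* = 1.286 (one-sided for 90%)
Lower bound = x̄ - t* · s/√n = 58.6 - 1.286 · 13.6/√178 = 57.29

We are 90% confident that μ ≥ 57.29.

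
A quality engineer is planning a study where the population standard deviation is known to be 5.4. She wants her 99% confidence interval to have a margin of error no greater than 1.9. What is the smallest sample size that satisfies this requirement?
n ≥ 54

For margin E ≤ 1.9:
n ≥ (z* · σ / E)²
n ≥ (2.576 · 5.4 / 1.9)²
n ≥ 53.60

Minimum n = 54 (rounding up)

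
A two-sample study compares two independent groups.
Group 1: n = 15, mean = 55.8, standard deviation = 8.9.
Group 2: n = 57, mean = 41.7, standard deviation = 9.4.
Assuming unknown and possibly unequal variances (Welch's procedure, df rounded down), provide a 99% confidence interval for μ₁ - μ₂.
(6.73, 21.47)

Difference: x̄₁ - x̄₂ = 14.10
SE = √(s₁²/n₁ + s₂²/n₂) = √(8.9²/15 + 9.4²/57) = 2.6136
df = 22.93 → 22 (Welch–Satterthwaite, rounded down)
t* = 2.819

CI: 14.10 ± 2.819 · 2.6136 = 14.10 ± 7.37 = (6.73, 21.47)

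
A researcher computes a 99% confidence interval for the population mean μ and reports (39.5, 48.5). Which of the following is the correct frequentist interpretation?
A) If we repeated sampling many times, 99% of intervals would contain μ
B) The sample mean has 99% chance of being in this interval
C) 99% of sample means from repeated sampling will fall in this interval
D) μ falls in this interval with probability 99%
A

A) Correct — this is the frequentist long-run coverage interpretation.
B) Wrong — x̄ is observed and sits in the interval by construction.
C) Wrong — coverage applies to intervals containing μ, not to future x̄ values.
D) Wrong — μ is fixed; the randomness lives in the interval, not in μ.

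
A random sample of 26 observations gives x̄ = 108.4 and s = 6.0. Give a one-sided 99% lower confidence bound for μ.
μ ≥ 105.48

Lower bound (one-sided):
t* = 2.485 (one-sided for 99%)
Lower bound = x̄ - t* · s/√n = 108.4 - 2.485 · 6.0/√26 = 105.48

We are 99% confident that μ ≥ 105.48.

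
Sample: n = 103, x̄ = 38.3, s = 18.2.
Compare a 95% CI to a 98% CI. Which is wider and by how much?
98% CI is wider by 1.37

df = 102
95% CI: t* = 1.983, (34.74, 41.86), width = 2 · t* · s/√n = 7.11
98% CI: t* = 2.363, (34.06, 42.54), width = 2 · t* · s/√n = 8.48

The 98% CI is wider by 8.48 - 7.11 = 1.37.
Higher confidence requires a wider interval.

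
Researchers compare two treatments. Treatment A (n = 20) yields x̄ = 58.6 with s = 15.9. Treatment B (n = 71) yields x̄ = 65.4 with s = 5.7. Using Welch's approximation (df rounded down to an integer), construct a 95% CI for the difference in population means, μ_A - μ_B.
(-14.35, 0.75)

Difference: x̄₁ - x̄₂ = -6.80
SE = √(s₁²/n₁ + s₂²/n₂) = √(15.9²/20 + 5.7²/71) = 3.6191
df = 20.39 → 20 (Welch–Satterthwaite, rounded down)
t* = 2.086

CI: -6.80 ± 2.086 · 3.6191 = -6.80 ± 7.55 = (-14.35, 0.75)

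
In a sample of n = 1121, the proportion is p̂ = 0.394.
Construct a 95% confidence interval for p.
(0.365, 0.423)

Proportion CI:
SE = √(p̂(1-p̂)/n) = √(0.394 · 0.606 / 1121) = 0.01459

z* = 1.960
Margin = z* · SE = 1.960 · 0.01459 = 0.0286

CI: 0.394 ± 0.0286 = (0.365, 0.423)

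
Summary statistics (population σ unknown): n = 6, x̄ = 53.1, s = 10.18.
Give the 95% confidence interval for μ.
(42.42, 63.78)

t-interval (σ unknown):
df = n - 1 = 5
t* = 2.571 for 95% confidence

Margin of error = t* · s/√n = 2.571 · 10.18/√6 = 10.68

CI: (42.42, 63.78)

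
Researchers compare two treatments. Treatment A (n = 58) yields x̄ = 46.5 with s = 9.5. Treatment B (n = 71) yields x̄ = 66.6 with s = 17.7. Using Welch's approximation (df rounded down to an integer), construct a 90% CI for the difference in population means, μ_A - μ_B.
(-24.15, -16.05)

Difference: x̄₁ - x̄₂ = -20.10
SE = √(s₁²/n₁ + s₂²/n₂) = √(9.5²/58 + 17.7²/71) = 2.4431
df = 111.11 → 111 (Welch–Satterthwaite, rounded down)
t* = 1.659

CI: -20.10 ± 1.659 · 2.4431 = -20.10 ± 4.05 = (-24.15, -16.05)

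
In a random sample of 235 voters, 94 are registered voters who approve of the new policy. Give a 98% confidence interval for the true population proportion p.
(0.326, 0.474)

Proportion CI:
p̂ = 94/235 = 0.40000
SE = √(p̂(1-p̂)/n) = √(0.40000 · 0.60000 / 235) = 0.03196

z* = 2.326
Margin = z* · SE = 2.326 · 0.03196 = 0.0743

CI: 0.40000 ± 0.0743 = (0.326, 0.474)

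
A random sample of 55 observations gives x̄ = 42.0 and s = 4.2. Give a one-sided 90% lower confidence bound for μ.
μ ≥ 41.27

Lower bound (one-sided):
t* = 1.297 (one-sided for 90%)
Lower bound = x̄ - t* · s/√n = 42.0 - 1.297 · 4.2/√55 = 41.27

We are 90% confident that μ ≥ 41.27.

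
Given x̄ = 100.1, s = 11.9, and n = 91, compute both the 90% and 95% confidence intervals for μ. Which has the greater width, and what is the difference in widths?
95% CI is wider by 0.81

df = 90
90% CI: t* = 1.662, (98.03, 102.17), width = 2 · t* · s/√n = 4.15
95% CI: t* = 1.987, (97.62, 102.58), width = 2 · t* · s/√n = 4.96

The 95% CI is wider by 4.96 - 4.15 = 0.81.
Higher confidence requires a wider interval.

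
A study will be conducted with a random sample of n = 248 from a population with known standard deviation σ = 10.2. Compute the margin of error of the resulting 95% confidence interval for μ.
Margin of error = 1.27

Margin of error = z* · σ/√n
= 1.960 · 10.2/√248
= 1.960 · 10.2/15.7480
= 1.27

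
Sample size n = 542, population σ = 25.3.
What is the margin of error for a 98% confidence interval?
Margin of error = 2.53

Margin of error = z* · σ/√n
= 2.326 · 25.3/√542
= 2.326 · 25.3/23.2809
= 2.53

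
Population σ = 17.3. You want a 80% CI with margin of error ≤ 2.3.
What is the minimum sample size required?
n ≥ 93

For margin E ≤ 2.3:
n ≥ (z* · σ / E)²
n ≥ (1.282 · 17.3 / 2.3)²
n ≥ 92.98

Minimum n = 93 (rounding up)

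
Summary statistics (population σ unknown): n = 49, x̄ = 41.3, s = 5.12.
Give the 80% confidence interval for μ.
(40.35, 42.25)

t-interval (σ unknown):
df = n - 1 = 48
t* = 1.299 for 80% confidence

Margin of error = t* · s/√n = 1.299 · 5.12/√49 = 0.95

CI: (40.35, 42.25)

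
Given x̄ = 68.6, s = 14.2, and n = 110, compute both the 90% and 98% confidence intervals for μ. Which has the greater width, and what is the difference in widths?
98% CI is wider by 1.90

df = 109
90% CI: t* = 1.659, (66.35, 70.85), width = 2 · t* · s/√n = 4.49
98% CI: t* = 2.361, (65.40, 71.80), width = 2 · t* · s/√n = 6.39

The 98% CI is wider by 6.39 - 4.49 = 1.90.
Higher confidence requires a wider interval.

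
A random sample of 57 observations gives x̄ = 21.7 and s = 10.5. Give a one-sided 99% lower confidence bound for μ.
μ ≥ 18.37

Lower bound (one-sided):
t* = 2.395 (one-sided for 99%)
Lower bound = x̄ - t* · s/√n = 21.7 - 2.395 · 10.5/√57 = 18.37

We are 99% confident that μ ≥ 18.37.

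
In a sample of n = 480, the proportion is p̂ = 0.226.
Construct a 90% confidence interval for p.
(0.195, 0.257)

Proportion CI:
SE = √(p̂(1-p̂)/n) = √(0.226 · 0.774 / 480) = 0.01909

z* = 1.645
Margin = z* · SE = 1.645 · 0.01909 = 0.0314

CI: 0.226 ± 0.0314 = (0.195, 0.257)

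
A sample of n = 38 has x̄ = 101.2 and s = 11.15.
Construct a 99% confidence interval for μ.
(96.29, 106.11)

t-interval (σ unknown):
df = n - 1 = 37
t* = 2.715 for 99% confidence

Margin of error = t* · s/√n = 2.715 · 11.15/√38 = 4.91

CI: (96.29, 106.11)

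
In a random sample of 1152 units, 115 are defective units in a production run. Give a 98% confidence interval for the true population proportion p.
(0.079, 0.120)

Proportion CI:
p̂ = 115/1152 = 0.09983
SE = √(p̂(1-p̂)/n) = √(0.09983 · 0.90017 / 1152) = 0.00883

z* = 2.326
Margin = z* · SE = 2.326 · 0.00883 = 0.0205

CI: 0.09983 ± 0.0205 = (0.079, 0.120)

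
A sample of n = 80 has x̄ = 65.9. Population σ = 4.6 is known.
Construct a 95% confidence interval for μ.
(64.89, 66.91)

z-interval (σ known):
z* = 1.960 for 95% confidence

Margin of error = z* · σ/√n = 1.960 · 4.6/√80 = 1.01

CI: (65.9 - 1.01, 65.9 + 1.01) = (64.89, 66.91)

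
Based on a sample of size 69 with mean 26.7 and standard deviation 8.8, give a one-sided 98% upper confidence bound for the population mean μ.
μ ≤ 28.92

Upper bound (one-sided):
t* = 2.094 (one-sided for 98%)
Upper bound = x̄ + t* · s/√n = 26.7 + 2.094 · 8.8/√69 = 28.92

We are 98% confident that μ ≤ 28.92.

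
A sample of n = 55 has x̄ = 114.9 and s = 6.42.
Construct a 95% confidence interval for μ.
(113.16, 116.64)

t-interval (σ unknown):
df = n - 1 = 54
t* = 2.005 for 95% confidence

Margin of error = t* · s/√n = 2.005 · 6.42/√55 = 1.74

CI: (113.16, 116.64)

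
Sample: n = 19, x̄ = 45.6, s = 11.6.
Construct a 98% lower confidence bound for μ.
μ ≥ 39.71

Lower bound (one-sided):
t* = 2.214 (one-sided for 98%)
Lower bound = x̄ - t* · s/√n = 45.6 - 2.214 · 11.6/√19 = 39.71

We are 98% confident that μ ≥ 39.71.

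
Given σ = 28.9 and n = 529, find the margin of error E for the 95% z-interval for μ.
Margin of error = 2.46

Margin of error = z* · σ/√n
= 1.960 · 28.9/√529
= 1.960 · 28.9/23.0000
= 2.46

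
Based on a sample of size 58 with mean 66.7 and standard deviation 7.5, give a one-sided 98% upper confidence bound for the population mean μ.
μ ≤ 68.77

Upper bound (one-sided):
t* = 2.102 (one-sided for 98%)
Upper bound = x̄ + t* · s/√n = 66.7 + 2.102 · 7.5/√58 = 68.77

We are 98% confident that μ ≤ 68.77.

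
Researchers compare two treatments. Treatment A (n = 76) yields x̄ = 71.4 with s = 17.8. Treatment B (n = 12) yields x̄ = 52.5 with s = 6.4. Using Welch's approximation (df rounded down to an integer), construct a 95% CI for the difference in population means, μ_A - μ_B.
(13.35, 24.45)

Difference: x̄₁ - x̄₂ = 18.90
SE = √(s₁²/n₁ + s₂²/n₂) = √(17.8²/76 + 6.4²/12) = 2.7536
df = 44.54 → 44 (Welch–Satterthwaite, rounded down)
t* = 2.015

CI: 18.90 ± 2.015 · 2.7536 = 18.90 ± 5.55 = (13.35, 24.45)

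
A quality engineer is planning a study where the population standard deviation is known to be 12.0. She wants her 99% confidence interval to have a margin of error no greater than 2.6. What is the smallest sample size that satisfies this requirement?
n ≥ 142

For margin E ≤ 2.6:
n ≥ (z* · σ / E)²
n ≥ (2.576 · 12.0 / 2.6)²
n ≥ 141.35

Minimum n = 142 (rounding up)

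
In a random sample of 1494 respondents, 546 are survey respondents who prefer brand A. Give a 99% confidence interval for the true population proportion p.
(0.333, 0.398)

Proportion CI:
p̂ = 546/1494 = 0.36546
SE = √(p̂(1-p̂)/n) = √(0.36546 · 0.63454 / 1494) = 0.01246

z* = 2.576
Margin = z* · SE = 2.576 · 0.01246 = 0.0321

CI: 0.36546 ± 0.0321 = (0.333, 0.398)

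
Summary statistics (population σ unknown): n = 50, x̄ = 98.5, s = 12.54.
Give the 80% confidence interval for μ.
(96.20, 100.80)

t-interval (σ unknown):
df = n - 1 = 49
t* = 1.299 for 80% confidence

Margin of error = t* · s/√n = 1.299 · 12.54/√50 = 2.30

CI: (96.20, 100.80)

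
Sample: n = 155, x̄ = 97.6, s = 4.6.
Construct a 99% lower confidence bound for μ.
μ ≥ 96.73

Lower bound (one-sided):
t* = 2.351 (one-sided for 99%)
Lower bound = x̄ - t* · s/√n = 97.6 - 2.351 · 4.6/√155 = 96.73

We are 99% confident that μ ≥ 96.73.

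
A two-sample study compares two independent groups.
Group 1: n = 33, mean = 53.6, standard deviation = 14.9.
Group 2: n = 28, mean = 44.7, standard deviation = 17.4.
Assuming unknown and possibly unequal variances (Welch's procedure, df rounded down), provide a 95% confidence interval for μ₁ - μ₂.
(0.50, 17.30)

Difference: x̄₁ - x̄₂ = 8.90
SE = √(s₁²/n₁ + s₂²/n₂) = √(14.9²/33 + 17.4²/28) = 4.1881
df = 53.56 → 53 (Welch–Satterthwaite, rounded down)
t* = 2.006

CI: 8.90 ± 2.006 · 4.1881 = 8.90 ± 8.40 = (0.50, 17.30)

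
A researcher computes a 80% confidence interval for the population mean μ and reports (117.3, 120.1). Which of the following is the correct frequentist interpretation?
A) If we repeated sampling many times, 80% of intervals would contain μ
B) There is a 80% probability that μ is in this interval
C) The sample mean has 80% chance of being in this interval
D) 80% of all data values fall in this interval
A

A) Correct — this is the frequentist long-run coverage interpretation.
B) Wrong — μ is fixed; the randomness lives in the interval, not in μ.
C) Wrong — x̄ is observed and sits in the interval by construction.
D) Wrong — a CI is about the parameter μ, not individual data values.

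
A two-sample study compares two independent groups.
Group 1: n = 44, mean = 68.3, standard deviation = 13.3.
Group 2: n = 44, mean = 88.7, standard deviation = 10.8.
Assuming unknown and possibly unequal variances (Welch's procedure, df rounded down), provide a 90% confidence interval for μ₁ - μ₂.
(-24.70, -16.10)

Difference: x̄₁ - x̄₂ = -20.40
SE = √(s₁²/n₁ + s₂²/n₂) = √(13.3²/44 + 10.8²/44) = 2.5829
df = 82.52 → 82 (Welch–Satterthwaite, rounded down)
t* = 1.664

CI: -20.40 ± 1.664 · 2.5829 = -20.40 ± 4.30 = (-24.70, -16.10)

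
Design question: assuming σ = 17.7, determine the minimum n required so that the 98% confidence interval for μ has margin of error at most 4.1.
n ≥ 101

For margin E ≤ 4.1:
n ≥ (z* · σ / E)²
n ≥ (2.326 · 17.7 / 4.1)²
n ≥ 100.83

Minimum n = 101 (rounding up)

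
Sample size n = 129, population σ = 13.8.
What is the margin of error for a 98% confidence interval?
Margin of error = 2.83

Margin of error = z* · σ/√n
= 2.326 · 13.8/√129
= 2.326 · 13.8/11.3578
= 2.83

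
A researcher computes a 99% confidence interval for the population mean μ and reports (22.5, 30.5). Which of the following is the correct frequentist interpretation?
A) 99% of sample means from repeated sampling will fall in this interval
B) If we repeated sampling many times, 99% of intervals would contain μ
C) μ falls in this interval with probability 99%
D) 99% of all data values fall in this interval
B

A) Wrong — coverage applies to intervals containing μ, not to future x̄ values.
B) Correct — this is the frequentist long-run coverage interpretation.
C) Wrong — μ is fixed; the randomness lives in the interval, not in μ.
D) Wrong — a CI is about the parameter μ, not individual data values.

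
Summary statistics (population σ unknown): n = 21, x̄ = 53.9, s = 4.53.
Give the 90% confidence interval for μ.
(52.19, 55.61)

t-interval (σ unknown):
df = n - 1 = 20
t* = 1.725 for 90% confidence

Margin of error = t* · s/√n = 1.725 · 4.53/√21 = 1.71

CI: (52.19, 55.61)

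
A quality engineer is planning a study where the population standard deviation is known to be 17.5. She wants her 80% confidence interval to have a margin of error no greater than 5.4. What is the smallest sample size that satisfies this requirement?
n ≥ 18

For margin E ≤ 5.4:
n ≥ (z* · σ / E)²
n ≥ (1.282 · 17.5 / 5.4)²
n ≥ 17.26

Minimum n = 18 (rounding up)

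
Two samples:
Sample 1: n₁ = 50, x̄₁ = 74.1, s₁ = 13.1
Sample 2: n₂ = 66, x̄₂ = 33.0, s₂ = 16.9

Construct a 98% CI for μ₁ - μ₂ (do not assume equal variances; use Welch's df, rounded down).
(34.53, 47.67)

Difference: x̄₁ - x̄₂ = 41.10
SE = √(s₁²/n₁ + s₂²/n₂) = √(13.1²/50 + 16.9²/66) = 2.7856
df = 113.93 → 113 (Welch–Satterthwaite, rounded down)
t* = 2.360

CI: 41.10 ± 2.360 · 2.7856 = 41.10 ± 6.57 = (34.53, 47.67)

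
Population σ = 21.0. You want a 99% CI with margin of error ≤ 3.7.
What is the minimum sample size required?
n ≥ 214

For margin E ≤ 3.7:
n ≥ (z* · σ / E)²
n ≥ (2.576 · 21.0 / 3.7)²
n ≥ 213.76

Minimum n = 214 (rounding up)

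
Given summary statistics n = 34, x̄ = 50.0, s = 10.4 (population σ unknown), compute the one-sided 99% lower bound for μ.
μ ≥ 45.64

Lower bound (one-sided):
t* = 2.445 (one-sided for 99%)
Lower bound = x̄ - t* · s/√n = 50.0 - 2.445 · 10.4/√34 = 45.64

We are 99% confident that μ ≥ 45.64.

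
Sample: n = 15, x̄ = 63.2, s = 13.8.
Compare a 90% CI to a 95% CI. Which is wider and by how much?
95% CI is wider by 2.74

df = 14
90% CI: t* = 1.761, (56.93, 69.47), width = 2 · t* · s/√n = 12.55
95% CI: t* = 2.145, (55.56, 70.84), width = 2 · t* · s/√n = 15.29

The 95% CI is wider by 15.29 - 12.55 = 2.74.
Higher confidence requires a wider interval.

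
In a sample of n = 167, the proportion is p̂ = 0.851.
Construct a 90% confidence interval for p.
(0.806, 0.896)

Proportion CI:
SE = √(p̂(1-p̂)/n) = √(0.851 · 0.149 / 167) = 0.02755

z* = 1.645
Margin = z* · SE = 1.645 · 0.02755 = 0.0453

CI: 0.851 ± 0.0453 = (0.806, 0.896)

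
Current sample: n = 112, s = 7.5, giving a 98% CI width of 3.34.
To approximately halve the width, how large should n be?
n ≈ 448

CI width ∝ 1/√n
To reduce width by factor 2, need √n to grow by 2 → need 2² = 4 times as many samples.

Current: n = 112, width = 3.34
New: n = 448, width ≈ 1.65

Width reduced by factor of 3.34/1.65 = 2.02.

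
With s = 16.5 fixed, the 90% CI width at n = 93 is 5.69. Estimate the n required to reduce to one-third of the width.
n ≈ 837

CI width ∝ 1/√n
To reduce width by factor 3, need √n to grow by 3 → need 3² = 9 times as many samples.

Current: n = 93, width = 5.69
New: n = 837, width ≈ 1.88

Width reduced by factor of 5.69/1.88 = 3.03.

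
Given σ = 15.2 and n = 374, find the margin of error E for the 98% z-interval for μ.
Margin of error = 1.83

Margin of error = z* · σ/√n
= 2.326 · 15.2/√374
= 2.326 · 15.2/19.3391
= 1.83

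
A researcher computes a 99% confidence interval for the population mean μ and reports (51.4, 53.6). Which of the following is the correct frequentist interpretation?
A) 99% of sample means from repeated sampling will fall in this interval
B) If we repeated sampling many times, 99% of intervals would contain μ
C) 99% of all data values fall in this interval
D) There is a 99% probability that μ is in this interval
B

A) Wrong — coverage applies to intervals containing μ, not to future x̄ values.
B) Correct — this is the frequentist long-run coverage interpretation.
C) Wrong — a CI is about the parameter μ, not individual data values.
D) Wrong — μ is fixed; the randomness lives in the interval, not in μ.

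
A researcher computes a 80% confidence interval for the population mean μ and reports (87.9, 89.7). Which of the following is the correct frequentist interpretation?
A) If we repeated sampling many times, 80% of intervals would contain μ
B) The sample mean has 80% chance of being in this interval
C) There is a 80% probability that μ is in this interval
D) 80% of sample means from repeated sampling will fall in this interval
A

A) Correct — this is the frequentist long-run coverage interpretation.
B) Wrong — x̄ is observed and sits in the interval by construction.
C) Wrong — μ is fixed; the randomness lives in the interval, not in μ.
D) Wrong — coverage applies to intervals containing μ, not to future x̄ values.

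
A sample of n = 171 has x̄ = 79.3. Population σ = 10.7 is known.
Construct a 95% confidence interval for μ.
(77.70, 80.90)

z-interval (σ known):
z* = 1.960 for 95% confidence

Margin of error = z* · σ/√n = 1.960 · 10.7/√171 = 1.60

CI: (79.3 - 1.60, 79.3 + 1.60) = (77.70, 80.90)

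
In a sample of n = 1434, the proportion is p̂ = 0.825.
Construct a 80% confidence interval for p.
(0.812, 0.838)

Proportion CI:
SE = √(p̂(1-p̂)/n) = √(0.825 · 0.175 / 1434) = 0.01003

z* = 1.282
Margin = z* · SE = 1.282 · 0.01003 = 0.0129

CI: 0.825 ± 0.0129 = (0.812, 0.838)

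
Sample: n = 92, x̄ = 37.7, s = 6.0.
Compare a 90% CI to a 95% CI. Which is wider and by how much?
95% CI is wider by 0.40

df = 91
90% CI: t* = 1.662, (36.66, 38.74), width = 2 · t* · s/√n = 2.08
95% CI: t* = 1.986, (36.46, 38.94), width = 2 · t* · s/√n = 2.48

The 95% CI is wider by 2.48 - 2.08 = 0.40.
Higher confidence requires a wider interval.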